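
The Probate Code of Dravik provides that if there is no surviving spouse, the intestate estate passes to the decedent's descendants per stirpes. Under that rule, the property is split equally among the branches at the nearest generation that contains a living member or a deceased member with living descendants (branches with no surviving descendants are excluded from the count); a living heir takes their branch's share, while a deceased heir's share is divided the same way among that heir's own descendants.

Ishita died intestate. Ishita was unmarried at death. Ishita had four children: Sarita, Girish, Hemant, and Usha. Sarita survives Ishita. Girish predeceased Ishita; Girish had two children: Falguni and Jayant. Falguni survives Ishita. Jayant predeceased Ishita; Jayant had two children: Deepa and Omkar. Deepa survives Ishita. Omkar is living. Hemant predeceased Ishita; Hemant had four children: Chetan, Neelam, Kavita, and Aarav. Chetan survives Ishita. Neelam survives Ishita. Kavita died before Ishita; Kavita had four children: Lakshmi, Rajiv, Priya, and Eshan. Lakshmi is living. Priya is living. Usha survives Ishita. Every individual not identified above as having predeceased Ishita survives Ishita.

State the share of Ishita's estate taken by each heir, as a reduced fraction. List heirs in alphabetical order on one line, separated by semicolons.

There is no surviving spouse, so the entire estate passes to Ishita's descendants per stirpes.
The estate is divided into 4 equal shares of 1/4 among Sarita, Girish, Hemant, Usha.
Sarita is living and takes 1/4.
Girish predeceased; the 1/4 allotted to Girish's branch passes to Girish's issue by representation.
The 1/4 is divided into 2 equal shares of 1/8 among Falguni, Jayant.
Falguni is living and takes 1/8.
Jayant predeceased; the 1/8 allotted to Jayant's branch passes to Jayant's issue by representation.
The 1/8 is divided into 2 equal shares of 1/16 among Deepa, Omkar.
Deepa is living and takes 1/16.
Omkar is living and takes 1/16.
Hemant predeceased; the 1/4 allotted to Hemant's branch passes to Hemant's issue by representation.
The 1/4 is divided into 4 equal shares of 1/16 among Chetan, Neelam, Kavita, Aarav.
Chetan is living and takes 1/16.
Neelam is living and takes 1/16.
Kavita predeceased; the 1/16 allotted to Kavita's branch passes to Kavita's issue by representation.
The 1/16 is divided into 4 equal shares of 1/64 among Lakshmi, Rajiv, Priya, Eshan.
Lakshmi is living and takes 1/64.
Rajiv is living and takes 1/64.
Priya is living and takes 1/64.
Eshan is living and takes 1/64.
Aarav is living and takes 1/16.
Usha is living and takes 1/4.

Aarav 1/16; Chetan 1/16; Deepa 1/16; Eshan 1/64; Falguni 1/8; Lakshmi 1/64; Neelam 1/16; Omkar 1/16; Priya 1/64; Rajiv 1/64; Sarita 1/4; Usha 1/4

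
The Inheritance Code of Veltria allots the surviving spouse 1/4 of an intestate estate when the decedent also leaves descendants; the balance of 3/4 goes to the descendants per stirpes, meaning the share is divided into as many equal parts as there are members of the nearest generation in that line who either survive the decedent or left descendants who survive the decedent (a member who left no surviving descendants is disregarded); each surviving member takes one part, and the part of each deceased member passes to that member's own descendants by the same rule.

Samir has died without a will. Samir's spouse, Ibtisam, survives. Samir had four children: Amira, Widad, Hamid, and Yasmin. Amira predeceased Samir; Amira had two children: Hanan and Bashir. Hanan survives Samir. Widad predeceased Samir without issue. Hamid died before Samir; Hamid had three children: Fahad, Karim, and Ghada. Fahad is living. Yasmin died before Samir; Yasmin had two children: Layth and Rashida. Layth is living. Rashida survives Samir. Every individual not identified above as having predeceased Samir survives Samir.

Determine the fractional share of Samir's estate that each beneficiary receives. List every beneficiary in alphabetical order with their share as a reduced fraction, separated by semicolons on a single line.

Ibtisam, as surviving spouse, takes 1/4.
The remaining 3/4 passes to Samir's descendants per stirpes.
Widad left no surviving issue, so that branch lapses and is disregarded.
The 3/4 is divided into 3 equal shares of 1/4 among Amira, Hamid, Yasmin.
Amira predeceased; the 1/4 allotted to Amira's branch passes to Amira's issue by representation.
The 1/4 is divided into 2 equal shares of 1/8 among Hanan, Bashir.
Hanan is living and takes 1/8.
Bashir is living and takes 1/8.
Hamid predeceased; the 1/4 allotted to Hamid's branch passes to Hamid's issue by representation.
The 1/4 is divided into 3 equal shares of 1/12 among Fahad, Karim, Ghada.
Fahad is living and takes 1/12.
Karim is living and takes 1/12.
Ghada is living and takes 1/12.
Yasmin predeceased; the 1/4 allotted to Yasmin's branch passes to Yasmin's issue by representation.
The 1/4 is divided into 2 equal shares of 1/8 among Layth, Rashida.
Layth is living and takes 1/8.
Rashida is living and takes 1/8.

Bashir 1/8; Fahad 1/12; Ghada 1/12; Hanan 1/8; Ibtisam 1/4; Karim 1/12; Layth 1/8; Rashida 1/8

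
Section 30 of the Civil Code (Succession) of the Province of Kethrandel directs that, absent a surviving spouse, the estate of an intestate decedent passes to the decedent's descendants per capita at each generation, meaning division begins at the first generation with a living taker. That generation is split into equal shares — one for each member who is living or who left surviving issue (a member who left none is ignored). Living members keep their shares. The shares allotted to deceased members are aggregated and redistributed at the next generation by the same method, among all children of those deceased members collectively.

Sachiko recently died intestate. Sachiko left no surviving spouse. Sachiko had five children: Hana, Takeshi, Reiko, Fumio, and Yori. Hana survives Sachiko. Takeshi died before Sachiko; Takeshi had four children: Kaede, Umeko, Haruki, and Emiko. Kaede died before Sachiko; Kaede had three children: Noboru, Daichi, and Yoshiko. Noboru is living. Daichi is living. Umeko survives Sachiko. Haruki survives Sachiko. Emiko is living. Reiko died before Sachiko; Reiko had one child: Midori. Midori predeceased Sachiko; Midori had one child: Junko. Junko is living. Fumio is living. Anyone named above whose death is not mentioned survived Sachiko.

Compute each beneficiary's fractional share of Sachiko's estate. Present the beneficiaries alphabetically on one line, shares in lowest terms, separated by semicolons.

There is no surviving spouse, so the entire estate passes to Sachiko's descendants per capita at each generation.
At generation 1 (Hana, Takeshi, Reiko, Fumio, Yori) there are 5 shares of (1)/5 = 1/5 each.
Living: Hana, Fumio, and Yori — each takes 1/5.
Deceased: Takeshi and Reiko. Their combined 2/5 is pooled and carried to generation 2.
At generation 2 (Kaede, Umeko, Haruki, Emiko, Midori) there are 5 shares of (2/5)/5 = 2/25 each.
Living: Umeko, Haruki, and Emiko — each takes 2/25.
Deceased: Kaede and Midori. Their combined 4/25 is pooled and carried to generation 3.
At generation 3 (Noboru, Daichi, Yoshiko, Junko) there are 4 shares of (4/25)/4 = 1/25 each.
Living: Noboru, Daichi, Yoshiko, and Junko — each takes 1/25.

Daichi 1/25; Emiko 2/25; Fumio 1/5; Hana 1/5; Haruki 2/25; Junko 1/25; Noboru 1/25; Umeko 2/25; Yori 1/5; Yoshiko 1/25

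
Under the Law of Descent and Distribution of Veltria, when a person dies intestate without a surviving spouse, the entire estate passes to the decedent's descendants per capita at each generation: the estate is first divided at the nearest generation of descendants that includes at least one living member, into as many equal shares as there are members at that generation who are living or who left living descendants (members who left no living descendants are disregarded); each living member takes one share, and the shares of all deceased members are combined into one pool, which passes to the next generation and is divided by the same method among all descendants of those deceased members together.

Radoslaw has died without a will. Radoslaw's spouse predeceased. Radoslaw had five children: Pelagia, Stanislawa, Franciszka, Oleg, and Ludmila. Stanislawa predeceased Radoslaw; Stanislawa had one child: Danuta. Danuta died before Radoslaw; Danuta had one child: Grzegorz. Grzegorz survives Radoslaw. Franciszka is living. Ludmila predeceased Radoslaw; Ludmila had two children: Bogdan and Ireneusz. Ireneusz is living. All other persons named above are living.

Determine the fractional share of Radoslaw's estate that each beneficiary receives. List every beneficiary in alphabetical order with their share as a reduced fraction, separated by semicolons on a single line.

Bogdan 2/15; Franciszka 1/5; Grzegorz 2/15; Ireneusz 2/15; Oleg 1/5; Pelagia 1/5

There is no surviving spouse, so the entire estate passes to Radoslaw's descendants per capita at each generation.
At generation 1 (Pelagia, Stanislawa, Franciszka, Oleg, Ludmila) there are 5 shares of (1)/5 = 1/5 each.
Living: Pelagia, Franciszka, and Oleg — each takes 1/5.
Deceased: Stanislawa and Ludmila. Their combined 2/5 is pooled and carried to generation 2.
At generation 2 (Danuta, Bogdan, Ireneusz) there are 3 shares of (2/5)/3 = 2/15 each.
Living: Bogdan and Ireneusz — each takes 2/15.
Deceased: Danuta. That 2/15 share is carried to generation 3.
At generation 3 (Grzegorz) there are 1 shares of (2/15)/1 = 2/15 each.
Living: Grzegorz — each takes 2/15.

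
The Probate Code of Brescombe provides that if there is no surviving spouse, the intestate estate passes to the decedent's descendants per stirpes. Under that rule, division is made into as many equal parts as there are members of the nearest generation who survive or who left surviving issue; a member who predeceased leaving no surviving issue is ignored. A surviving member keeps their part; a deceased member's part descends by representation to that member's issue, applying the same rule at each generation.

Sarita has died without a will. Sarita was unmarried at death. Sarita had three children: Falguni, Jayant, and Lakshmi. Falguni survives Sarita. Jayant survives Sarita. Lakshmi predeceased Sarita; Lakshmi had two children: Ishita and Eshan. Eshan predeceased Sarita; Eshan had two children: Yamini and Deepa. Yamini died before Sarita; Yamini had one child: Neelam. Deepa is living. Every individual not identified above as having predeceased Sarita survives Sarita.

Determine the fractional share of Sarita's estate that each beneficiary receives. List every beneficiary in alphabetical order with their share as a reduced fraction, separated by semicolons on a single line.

There is no surviving spouse, so the entire estate passes to Sarita's descendants per stirpes.
The estate is divided into 3 equal shares of 1/3 among Falguni, Jayant, Lakshmi.
Falguni is living and takes 1/3.
Jayant is living and takes 1/3.
Lakshmi predeceased; the 1/3 allotted to Lakshmi's branch passes to Lakshmi's issue by representation.
The 1/3 is divided into 2 equal shares of 1/6 among Ishita, Eshan.
Ishita is living and takes 1/6.
Eshan predeceased; the 1/6 allotted to Eshan's branch passes to Eshan's issue by representation.
The 1/6 is divided into 2 equal shares of 1/12 among Yamini, Deepa.
Yamini predeceased; the 1/12 allotted to Yamini's branch passes to Yamini's issue by representation.
Neelam is the sole taker at this level and receives the full 1/12.
Deepa is living and takes 1/12.

Deepa 1/12; Falguni 1/3; Ishita 1/6; Jayant 1/3; Neelam 1/12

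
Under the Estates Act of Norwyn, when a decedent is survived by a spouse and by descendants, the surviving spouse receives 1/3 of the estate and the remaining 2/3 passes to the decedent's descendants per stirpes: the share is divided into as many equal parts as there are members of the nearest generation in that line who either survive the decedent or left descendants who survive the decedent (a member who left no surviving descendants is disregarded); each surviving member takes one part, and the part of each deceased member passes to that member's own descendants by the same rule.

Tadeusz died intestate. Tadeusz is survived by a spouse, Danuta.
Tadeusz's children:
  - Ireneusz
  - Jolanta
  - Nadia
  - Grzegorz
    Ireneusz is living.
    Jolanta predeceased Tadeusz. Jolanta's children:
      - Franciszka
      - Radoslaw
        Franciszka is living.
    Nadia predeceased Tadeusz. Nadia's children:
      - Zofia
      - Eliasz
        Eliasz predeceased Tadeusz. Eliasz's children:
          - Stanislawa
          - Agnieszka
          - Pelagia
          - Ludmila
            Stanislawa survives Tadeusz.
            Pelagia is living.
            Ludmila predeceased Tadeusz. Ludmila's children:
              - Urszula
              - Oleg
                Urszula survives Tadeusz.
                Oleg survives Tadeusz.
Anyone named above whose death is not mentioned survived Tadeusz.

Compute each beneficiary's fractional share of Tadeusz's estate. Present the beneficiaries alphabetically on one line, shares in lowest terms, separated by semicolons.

Agnieszka 1/48; Danuta 1/3; Franciszka 1/12; Grzegorz 1/6; Ireneusz 1/6; Oleg 1/96; Pelagia 1/48; Radoslaw 1/12; Stanislawa 1/48; Urszula 1/96; Zofia 1/12

Danuta, as surviving spouse, takes 1/3.
The remaining 2/3 passes to Tadeusz's descendants per stirpes.
The 2/3 is divided into 4 equal shares of 1/6 among Ireneusz, Jolanta, Nadia, Grzegorz.
Ireneusz is living and takes 1/6.
Jolanta predeceased; the 1/6 allotted to Jolanta's branch passes to Jolanta's issue by representation.
The 1/6 is divided into 2 equal shares of 1/12 among Franciszka, Radoslaw.
Franciszka is living and takes 1/12.
Radoslaw is living and takes 1/12.
Nadia predeceased; the 1/6 allotted to Nadia's branch passes to Nadia's issue by representation.
The 1/6 is divided into 2 equal shares of 1/12 among Zofia, Eliasz.
Zofia is living and takes 1/12.
Eliasz predeceased; the 1/12 allotted to Eliasz's branch passes to Eliasz's issue by representation.
The 1/12 is divided into 4 equal shares of 1/48 among Stanislawa, Agnieszka, Pelagia, Ludmila.
Stanislawa is living and takes 1/48.
Agnieszka is living and takes 1/48.
Pelagia is living and takes 1/48.
Ludmila predeceased; the 1/48 allotted to Ludmila's branch passes to Ludmila's issue by representation.
The 1/48 is divided into 2 equal shares of 1/96 among Urszula, Oleg.
Urszula is living and takes 1/96.
Oleg is living and takes 1/96.
Grzegorz is living and takes 1/6.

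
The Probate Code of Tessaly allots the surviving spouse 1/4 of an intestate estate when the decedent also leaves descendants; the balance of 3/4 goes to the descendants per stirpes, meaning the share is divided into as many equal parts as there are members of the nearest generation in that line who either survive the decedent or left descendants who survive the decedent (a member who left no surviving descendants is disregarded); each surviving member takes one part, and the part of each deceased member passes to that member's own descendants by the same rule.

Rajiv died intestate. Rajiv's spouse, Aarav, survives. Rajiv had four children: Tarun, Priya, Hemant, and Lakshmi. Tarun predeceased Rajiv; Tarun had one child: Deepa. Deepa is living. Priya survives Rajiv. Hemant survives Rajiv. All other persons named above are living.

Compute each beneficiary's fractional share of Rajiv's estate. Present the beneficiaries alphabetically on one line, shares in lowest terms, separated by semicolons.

Aarav, as surviving spouse, takes 1/4.
The remaining 3/4 passes to Rajiv's descendants per stirpes.
The 3/4 is divided into 4 equal shares of 3/16 among Tarun, Priya, Hemant, Lakshmi.
Tarun predeceased; the 3/16 allotted to Tarun's branch passes to Tarun's issue by representation.
Deepa is the sole taker at this level and receives the full 3/16.
Priya is living and takes 3/16.
Hemant is living and takes 3/16.
Lakshmi is living and takes 3/16.

Aarav 1/4; Deepa 3/16; Hemant 3/16; Lakshmi 3/16; Priya 3/16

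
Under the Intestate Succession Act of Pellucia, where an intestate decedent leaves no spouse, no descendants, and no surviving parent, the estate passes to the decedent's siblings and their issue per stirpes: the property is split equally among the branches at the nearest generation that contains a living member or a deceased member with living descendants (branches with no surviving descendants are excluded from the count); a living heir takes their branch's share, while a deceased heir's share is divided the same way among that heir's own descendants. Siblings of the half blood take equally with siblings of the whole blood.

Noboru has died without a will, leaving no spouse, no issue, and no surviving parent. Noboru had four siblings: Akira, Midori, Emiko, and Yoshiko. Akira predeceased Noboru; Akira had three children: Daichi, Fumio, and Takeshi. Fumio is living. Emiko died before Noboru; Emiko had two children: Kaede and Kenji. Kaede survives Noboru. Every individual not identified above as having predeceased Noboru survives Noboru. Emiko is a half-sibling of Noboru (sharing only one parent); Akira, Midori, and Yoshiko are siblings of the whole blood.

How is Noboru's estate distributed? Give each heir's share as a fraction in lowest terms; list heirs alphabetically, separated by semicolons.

Daichi 1/12; Fumio 1/12; Kaede 1/8; Kenji 1/8; Midori 1/4; Takeshi 1/12; Yoshiko 1/4

No spouse, descendants, or parent survives, so the estate passes to Noboru's siblings per stirpes.
Half-blood and whole-blood siblings take equally under the stated rule.
The estate is divided into 4 equal shares of 1/4 among Akira, Midori, Emiko, Yoshiko.
Akira predeceased; the 1/4 allotted to Akira's branch passes to Akira's issue by representation.
The 1/4 is divided into 3 equal shares of 1/12 among Daichi, Fumio, Takeshi.
Daichi is living and takes 1/12.
Fumio is living and takes 1/12.
Takeshi is living and takes 1/12.
Midori is living and takes 1/4.
Emiko predeceased; the 1/4 allotted to Emiko's branch passes to Emiko's issue by representation.
The 1/4 is divided into 2 equal shares of 1/8 among Kaede, Kenji.
Kaede is living and takes 1/8.
Kenji is living and takes 1/8.
Yoshiko is living and takes 1/4.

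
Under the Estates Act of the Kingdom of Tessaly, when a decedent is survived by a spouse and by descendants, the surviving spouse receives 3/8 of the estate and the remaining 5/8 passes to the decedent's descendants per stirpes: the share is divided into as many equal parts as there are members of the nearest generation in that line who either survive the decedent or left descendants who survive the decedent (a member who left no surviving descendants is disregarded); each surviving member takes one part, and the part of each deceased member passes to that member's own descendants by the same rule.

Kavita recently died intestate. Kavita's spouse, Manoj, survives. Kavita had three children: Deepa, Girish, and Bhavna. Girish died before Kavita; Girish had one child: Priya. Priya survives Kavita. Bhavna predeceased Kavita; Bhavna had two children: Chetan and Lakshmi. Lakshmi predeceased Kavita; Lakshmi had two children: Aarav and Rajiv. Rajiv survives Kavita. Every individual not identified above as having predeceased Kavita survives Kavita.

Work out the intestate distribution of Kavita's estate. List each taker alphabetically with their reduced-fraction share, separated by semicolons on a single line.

Manoj, as surviving spouse, takes 3/8.
The remaining 5/8 passes to Kavita's descendants per stirpes.
The 5/8 is divided into 3 equal shares of 5/24 among Deepa, Girish, Bhavna.
Deepa is living and takes 5/24.
Girish predeceased; the 5/24 allotted to Girish's branch passes to Girish's issue by representation.
Priya is the sole taker at this level and receives the full 5/24.
Bhavna predeceased; the 5/24 allotted to Bhavna's branch passes to Bhavna's issue by representation.
The 5/24 is divided into 2 equal shares of 5/48 among Chetan, Lakshmi.
Chetan is living and takes 5/48.
Lakshmi predeceased; the 5/48 allotted to Lakshmi's branch passes to Lakshmi's issue by representation.
The 5/48 is divided into 2 equal shares of 5/96 among Aarav, Rajiv.
Aarav is living and takes 5/96.
Rajiv is living and takes 5/96.

Aarav 5/96; Chetan 5/48; Deepa 5/24; Manoj 3/8; Priya 5/24; Rajiv 5/96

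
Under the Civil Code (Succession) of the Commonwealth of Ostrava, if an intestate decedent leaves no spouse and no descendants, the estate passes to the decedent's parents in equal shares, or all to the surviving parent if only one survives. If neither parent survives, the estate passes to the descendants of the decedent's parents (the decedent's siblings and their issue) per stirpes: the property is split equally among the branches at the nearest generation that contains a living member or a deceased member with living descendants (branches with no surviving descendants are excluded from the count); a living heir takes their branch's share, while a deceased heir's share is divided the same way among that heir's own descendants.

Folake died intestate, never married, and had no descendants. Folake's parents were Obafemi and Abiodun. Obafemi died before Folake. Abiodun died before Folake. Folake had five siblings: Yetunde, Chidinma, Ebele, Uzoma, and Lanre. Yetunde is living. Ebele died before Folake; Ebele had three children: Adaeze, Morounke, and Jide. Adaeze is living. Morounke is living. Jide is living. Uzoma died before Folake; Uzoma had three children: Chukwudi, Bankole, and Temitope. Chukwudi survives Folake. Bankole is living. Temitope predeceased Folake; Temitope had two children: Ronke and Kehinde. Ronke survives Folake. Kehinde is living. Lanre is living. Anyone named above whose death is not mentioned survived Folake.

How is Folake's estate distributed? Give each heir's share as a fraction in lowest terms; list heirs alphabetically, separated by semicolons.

Neither parent survives and there are no descendants, so the estate passes to Folake's siblings and their issue per stirpes.
The estate is divided into 5 equal shares of 1/5 among Yetunde, Chidinma, Ebele, Uzoma, Lanre.
Yetunde is living and takes 1/5.
Chidinma is living and takes 1/5.
Ebele predeceased; the 1/5 allotted to Ebele's branch passes to Ebele's issue by representation.
The 1/5 is divided into 3 equal shares of 1/15 among Adaeze, Morounke, Jide.
Adaeze is living and takes 1/15.
Morounke is living and takes 1/15.
Jide is living and takes 1/15.
Uzoma predeceased; the 1/5 allotted to Uzoma's branch passes to Uzoma's issue by representation.
The 1/5 is divided into 3 equal shares of 1/15 among Chukwudi, Bankole, Temitope.
Chukwudi is living and takes 1/15.
Bankole is living and takes 1/15.
Temitope predeceased; the 1/15 allotted to Temitope's branch passes to Temitope's issue by representation.
The 1/15 is divided into 2 equal shares of 1/30 among Ronke, Kehinde.
Ronke is living and takes 1/30.
Kehinde is living and takes 1/30.
Lanre is living and takes 1/5.

Adaeze 1/15; Bankole 1/15; Chidinma 1/5; Chukwudi 1/15; Jide 1/15; Kehinde 1/30; Lanre 1/5; Morounke 1/15; Ronke 1/30; Yetunde 1/5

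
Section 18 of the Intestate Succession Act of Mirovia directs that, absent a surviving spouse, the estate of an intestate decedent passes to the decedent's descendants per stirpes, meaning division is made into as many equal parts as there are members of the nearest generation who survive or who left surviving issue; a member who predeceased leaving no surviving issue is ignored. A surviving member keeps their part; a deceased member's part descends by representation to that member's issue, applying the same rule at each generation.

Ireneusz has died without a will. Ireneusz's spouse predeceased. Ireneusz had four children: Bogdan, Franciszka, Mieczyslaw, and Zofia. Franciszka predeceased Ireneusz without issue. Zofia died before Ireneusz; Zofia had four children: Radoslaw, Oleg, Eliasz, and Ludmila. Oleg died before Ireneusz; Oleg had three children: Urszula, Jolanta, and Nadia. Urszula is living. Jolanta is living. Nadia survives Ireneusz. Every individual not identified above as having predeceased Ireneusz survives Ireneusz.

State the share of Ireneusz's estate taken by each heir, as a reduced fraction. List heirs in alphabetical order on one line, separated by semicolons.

Bogdan 1/3; Eliasz 1/12; Jolanta 1/36; Ludmila 1/12; Mieczyslaw 1/3; Nadia 1/36; Radoslaw 1/12; Urszula 1/36

There is no surviving spouse, so the entire estate passes to Ireneusz's descendants per stirpes.
Franciszka left no surviving issue, so that branch lapses and is disregarded.
The estate is divided into 3 equal shares of 1/3 among Bogdan, Mieczyslaw, Zofia.
Bogdan is living and takes 1/3.
Mieczyslaw is living and takes 1/3.
Zofia predeceased; the 1/3 allotted to Zofia's branch passes to Zofia's issue by representation.
The 1/3 is divided into 4 equal shares of 1/12 among Radoslaw, Oleg, Eliasz, Ludmila.
Radoslaw is living and takes 1/12.
Oleg predeceased; the 1/12 allotted to Oleg's branch passes to Oleg's issue by representation.
The 1/12 is divided into 3 equal shares of 1/36 among Urszula, Jolanta, Nadia.
Urszula is living and takes 1/36.
Jolanta is living and takes 1/36.
Nadia is living and takes 1/36.
Eliasz is living and takes 1/12.
Ludmila is living and takes 1/12.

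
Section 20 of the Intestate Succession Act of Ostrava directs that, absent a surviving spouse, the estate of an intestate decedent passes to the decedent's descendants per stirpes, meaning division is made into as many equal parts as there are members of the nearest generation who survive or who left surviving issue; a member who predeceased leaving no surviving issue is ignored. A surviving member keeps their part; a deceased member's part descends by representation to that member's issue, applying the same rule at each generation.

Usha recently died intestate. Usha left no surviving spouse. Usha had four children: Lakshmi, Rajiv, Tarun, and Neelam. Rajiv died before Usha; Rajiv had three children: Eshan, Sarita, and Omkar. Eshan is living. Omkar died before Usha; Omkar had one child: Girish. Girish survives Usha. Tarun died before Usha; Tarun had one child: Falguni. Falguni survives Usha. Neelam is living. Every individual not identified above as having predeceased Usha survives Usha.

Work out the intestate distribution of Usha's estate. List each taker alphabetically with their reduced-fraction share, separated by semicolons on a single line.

Eshan 1/12; Falguni 1/4; Girish 1/12; Lakshmi 1/4; Neelam 1/4; Sarita 1/12

There is no surviving spouse, so the entire estate passes to Usha's descendants per stirpes.
The estate is divided into 4 equal shares of 1/4 among Lakshmi, Rajiv, Tarun, Neelam.
Lakshmi is living and takes 1/4.
Rajiv predeceased; the 1/4 allotted to Rajiv's branch passes to Rajiv's issue by representation.
The 1/4 is divided into 3 equal shares of 1/12 among Eshan, Sarita, Omkar.
Eshan is living and takes 1/12.
Sarita is living and takes 1/12.
Omkar predeceased; the 1/12 allotted to Omkar's branch passes to Omkar's issue by representation.
Girish is the sole taker at this level and receives the full 1/12.
Tarun predeceased; the 1/4 allotted to Tarun's branch passes to Tarun's issue by representation.
Falguni is the sole taker at this level and receives the full 1/4.
Neelam is living and takes 1/4.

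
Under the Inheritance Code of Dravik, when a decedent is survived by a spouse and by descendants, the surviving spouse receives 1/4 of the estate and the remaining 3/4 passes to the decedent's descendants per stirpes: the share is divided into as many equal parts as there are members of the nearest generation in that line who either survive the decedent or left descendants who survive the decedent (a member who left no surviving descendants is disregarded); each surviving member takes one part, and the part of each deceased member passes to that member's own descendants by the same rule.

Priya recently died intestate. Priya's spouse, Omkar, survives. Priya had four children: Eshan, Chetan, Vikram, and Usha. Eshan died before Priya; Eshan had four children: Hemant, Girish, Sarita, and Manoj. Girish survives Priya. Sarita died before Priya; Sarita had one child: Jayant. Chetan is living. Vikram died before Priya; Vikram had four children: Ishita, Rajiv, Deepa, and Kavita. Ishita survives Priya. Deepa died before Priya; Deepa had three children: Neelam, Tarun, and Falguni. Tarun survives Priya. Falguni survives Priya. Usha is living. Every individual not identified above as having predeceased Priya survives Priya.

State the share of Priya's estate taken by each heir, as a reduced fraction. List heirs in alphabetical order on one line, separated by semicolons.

Chetan 3/16; Falguni 1/64; Girish 3/64; Hemant 3/64; Ishita 3/64; Jayant 3/64; Kavita 3/64; Manoj 3/64; Neelam 1/64; Omkar 1/4; Rajiv 3/64; Tarun 1/64; Usha 3/16

Omkar, as surviving spouse, takes 1/4.
The remaining 3/4 passes to Priya's descendants per stirpes.
The 3/4 is divided into 4 equal shares of 3/16 among Eshan, Chetan, Vikram, Usha.
Eshan predeceased; the 3/16 allotted to Eshan's branch passes to Eshan's issue by representation.
The 3/16 is divided into 4 equal shares of 3/64 among Hemant, Girish, Sarita, Manoj.
Hemant is living and takes 3/64.
Girish is living and takes 3/64.
Sarita predeceased; the 3/64 allotted to Sarita's branch passes to Sarita's issue by representation.
Jayant is the sole taker at this level and receives the full 3/64.
Manoj is living and takes 3/64.
Chetan is living and takes 3/16.
Vikram predeceased; the 3/16 allotted to Vikram's branch passes to Vikram's issue by representation.
The 3/16 is divided into 4 equal shares of 3/64 among Ishita, Rajiv, Deepa, Kavita.
Ishita is living and takes 3/64.
Rajiv is living and takes 3/64.
Deepa predeceased; the 3/64 allotted to Deepa's branch passes to Deepa's issue by representation.
The 3/64 is divided into 3 equal shares of 1/64 among Neelam, Tarun, Falguni.
Neelam is living and takes 1/64.
Tarun is living and takes 1/64.
Falguni is living and takes 1/64.
Kavita is living and takes 3/64.
Usha is living and takes 3/16.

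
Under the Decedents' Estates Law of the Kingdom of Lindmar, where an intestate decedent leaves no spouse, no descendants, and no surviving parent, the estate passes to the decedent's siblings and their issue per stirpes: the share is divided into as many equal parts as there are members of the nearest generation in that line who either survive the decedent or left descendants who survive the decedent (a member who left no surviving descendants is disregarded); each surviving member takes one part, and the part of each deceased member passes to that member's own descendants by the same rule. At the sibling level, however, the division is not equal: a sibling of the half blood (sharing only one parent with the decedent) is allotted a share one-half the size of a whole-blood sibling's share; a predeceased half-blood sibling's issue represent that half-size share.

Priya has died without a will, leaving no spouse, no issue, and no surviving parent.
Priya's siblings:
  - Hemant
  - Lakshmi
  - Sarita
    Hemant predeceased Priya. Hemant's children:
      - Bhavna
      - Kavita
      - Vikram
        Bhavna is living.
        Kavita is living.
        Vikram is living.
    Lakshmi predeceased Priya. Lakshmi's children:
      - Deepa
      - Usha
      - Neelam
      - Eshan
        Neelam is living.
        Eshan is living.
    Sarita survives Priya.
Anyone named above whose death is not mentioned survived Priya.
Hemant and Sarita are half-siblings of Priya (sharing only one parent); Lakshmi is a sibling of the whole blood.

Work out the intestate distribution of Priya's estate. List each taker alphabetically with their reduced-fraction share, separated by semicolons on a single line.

No spouse, descendants, or parent survives, so the estate passes to Priya's siblings per stirpes.
Half-blood siblings count for one-half the weight of whole-blood siblings at the initial division.
Dividing 1 in proportion to weights (total weight 2): Hemant (weight 1/2) → 1/4; Lakshmi (weight 1) → 1/2; Sarita (weight 1/2) → 1/4.
Hemant predeceased; the 1/4 allotted to Hemant's branch passes to Hemant's issue by representation.
The 1/4 is divided into 3 equal shares of 1/12 among Bhavna, Kavita, Vikram.
Bhavna is living and takes 1/12.
Kavita is living and takes 1/12.
Vikram is living and takes 1/12.
Lakshmi predeceased; the 1/2 allotted to Lakshmi's branch passes to Lakshmi's issue by representation.
The 1/2 is divided into 4 equal shares of 1/8 among Deepa, Usha, Neelam, Eshan.
Deepa is living and takes 1/8.
Usha is living and takes 1/8.
Neelam is living and takes 1/8.
Eshan is living and takes 1/8.
Sarita is living and takes 1/4.

Bhavna 1/12; Deepa 1/8; Eshan 1/8; Kavita 1/12; Neelam 1/8; Sarita 1/4; Usha 1/8; Vikram 1/12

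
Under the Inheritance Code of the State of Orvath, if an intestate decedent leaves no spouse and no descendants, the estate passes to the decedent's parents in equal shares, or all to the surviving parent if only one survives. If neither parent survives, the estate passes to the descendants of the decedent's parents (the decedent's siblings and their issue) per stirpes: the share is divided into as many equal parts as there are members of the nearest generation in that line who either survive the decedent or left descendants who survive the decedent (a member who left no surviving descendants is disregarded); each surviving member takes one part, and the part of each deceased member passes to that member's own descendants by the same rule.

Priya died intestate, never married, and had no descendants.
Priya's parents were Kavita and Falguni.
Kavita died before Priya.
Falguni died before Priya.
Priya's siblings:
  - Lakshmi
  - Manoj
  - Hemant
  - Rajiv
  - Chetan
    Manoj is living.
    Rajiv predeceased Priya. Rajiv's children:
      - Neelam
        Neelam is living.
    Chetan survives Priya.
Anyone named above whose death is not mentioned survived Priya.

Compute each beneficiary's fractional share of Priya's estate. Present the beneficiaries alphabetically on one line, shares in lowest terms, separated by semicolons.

Neither parent survives and there are no descendants, so the estate passes to Priya's siblings and their issue per stirpes.
The estate is divided into 5 equal shares of 1/5 among Lakshmi, Manoj, Hemant, Rajiv, Chetan.
Lakshmi is living and takes 1/5.
Manoj is living and takes 1/5.
Hemant is living and takes 1/5.
Rajiv predeceased; the 1/5 allotted to Rajiv's branch passes to Rajiv's issue by representation.
Neelam is the sole taker at this level and receives the full 1/5.
Chetan is living and takes 1/5.

Chetan 1/5; Hemant 1/5; Lakshmi 1/5; Manoj 1/5; Neelam 1/5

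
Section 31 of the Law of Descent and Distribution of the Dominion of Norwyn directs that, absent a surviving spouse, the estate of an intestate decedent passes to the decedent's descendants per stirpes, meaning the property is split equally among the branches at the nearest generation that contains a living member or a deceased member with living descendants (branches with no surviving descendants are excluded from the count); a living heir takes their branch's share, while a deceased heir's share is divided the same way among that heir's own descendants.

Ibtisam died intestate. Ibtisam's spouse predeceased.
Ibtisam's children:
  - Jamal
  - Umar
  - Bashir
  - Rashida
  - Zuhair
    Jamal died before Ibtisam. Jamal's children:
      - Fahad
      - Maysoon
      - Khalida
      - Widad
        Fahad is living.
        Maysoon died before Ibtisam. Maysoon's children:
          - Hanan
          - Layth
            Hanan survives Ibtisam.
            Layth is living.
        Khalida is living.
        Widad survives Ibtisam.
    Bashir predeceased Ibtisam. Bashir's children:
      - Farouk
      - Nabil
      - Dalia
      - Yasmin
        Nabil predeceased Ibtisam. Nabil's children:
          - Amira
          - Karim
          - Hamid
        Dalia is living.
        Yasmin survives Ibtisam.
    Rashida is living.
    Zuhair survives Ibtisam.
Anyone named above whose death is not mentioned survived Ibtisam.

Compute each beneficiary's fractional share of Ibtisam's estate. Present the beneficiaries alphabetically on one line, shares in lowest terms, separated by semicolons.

There is no surviving spouse, so the entire estate passes to Ibtisam's descendants per stirpes.
The estate is divided into 5 equal shares of 1/5 among Jamal, Umar, Bashir, Rashida, Zuhair.
Jamal predeceased; the 1/5 allotted to Jamal's branch passes to Jamal's issue by representation.
The 1/5 is divided into 4 equal shares of 1/20 among Fahad, Maysoon, Khalida, Widad.
Fahad is living and takes 1/20.
Maysoon predeceased; the 1/20 allotted to Maysoon's branch passes to Maysoon's issue by representation.
The 1/20 is divided into 2 equal shares of 1/40 among Hanan, Layth.
Hanan is living and takes 1/40.
Layth is living and takes 1/40.
Khalida is living and takes 1/20.
Widad is living and takes 1/20.
Umar is living and takes 1/5.
Bashir predeceased; the 1/5 allotted to Bashir's branch passes to Bashir's issue by representation.
The 1/5 is divided into 4 equal shares of 1/20 among Farouk, Nabil, Dalia, Yasmin.
Farouk is living and takes 1/20.
Nabil predeceased; the 1/20 allotted to Nabil's branch passes to Nabil's issue by representation.
The 1/20 is divided into 3 equal shares of 1/60 among Amira, Karim, Hamid.
Amira is living and takes 1/60.
Karim is living and takes 1/60.
Hamid is living and takes 1/60.
Dalia is living and takes 1/20.
Yasmin is living and takes 1/20.
Rashida is living and takes 1/5.
Zuhair is living and takes 1/5.

Amira 1/60; Dalia 1/20; Fahad 1/20; Farouk 1/20; Hamid 1/60; Hanan 1/40; Karim 1/60; Khalida 1/20; Layth 1/40; Rashida 1/5; Umar 1/5; Widad 1/20; Yasmin 1/20; Zuhair 1/5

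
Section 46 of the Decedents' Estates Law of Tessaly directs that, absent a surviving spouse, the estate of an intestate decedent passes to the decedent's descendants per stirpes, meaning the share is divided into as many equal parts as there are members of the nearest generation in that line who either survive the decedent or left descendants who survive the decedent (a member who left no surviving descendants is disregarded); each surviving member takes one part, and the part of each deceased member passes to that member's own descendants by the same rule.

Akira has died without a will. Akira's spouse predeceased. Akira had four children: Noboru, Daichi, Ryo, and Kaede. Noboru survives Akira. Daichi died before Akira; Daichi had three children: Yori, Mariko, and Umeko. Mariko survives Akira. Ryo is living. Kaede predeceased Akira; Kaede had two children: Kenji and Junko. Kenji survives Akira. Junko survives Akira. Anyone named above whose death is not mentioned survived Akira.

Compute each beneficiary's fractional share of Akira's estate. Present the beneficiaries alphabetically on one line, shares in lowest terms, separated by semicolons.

There is no surviving spouse, so the entire estate passes to Akira's descendants per stirpes.
The estate is divided into 4 equal shares of 1/4 among Noboru, Daichi, Ryo, Kaede.
Noboru is living and takes 1/4.
Daichi predeceased; the 1/4 allotted to Daichi's branch passes to Daichi's issue by representation.
The 1/4 is divided into 3 equal shares of 1/12 among Yori, Mariko, Umeko.
Yori is living and takes 1/12.
Mariko is living and takes 1/12.
Umeko is living and takes 1/12.
Ryo is living and takes 1/4.
Kaede predeceased; the 1/4 allotted to Kaede's branch passes to Kaede's issue by representation.
The 1/4 is divided into 2 equal shares of 1/8 among Kenji, Junko.
Kenji is living and takes 1/8.
Junko is living and takes 1/8.

Junko 1/8; Kenji 1/8; Mariko 1/12; Noboru 1/4; Ryo 1/4; Umeko 1/12; Yori 1/12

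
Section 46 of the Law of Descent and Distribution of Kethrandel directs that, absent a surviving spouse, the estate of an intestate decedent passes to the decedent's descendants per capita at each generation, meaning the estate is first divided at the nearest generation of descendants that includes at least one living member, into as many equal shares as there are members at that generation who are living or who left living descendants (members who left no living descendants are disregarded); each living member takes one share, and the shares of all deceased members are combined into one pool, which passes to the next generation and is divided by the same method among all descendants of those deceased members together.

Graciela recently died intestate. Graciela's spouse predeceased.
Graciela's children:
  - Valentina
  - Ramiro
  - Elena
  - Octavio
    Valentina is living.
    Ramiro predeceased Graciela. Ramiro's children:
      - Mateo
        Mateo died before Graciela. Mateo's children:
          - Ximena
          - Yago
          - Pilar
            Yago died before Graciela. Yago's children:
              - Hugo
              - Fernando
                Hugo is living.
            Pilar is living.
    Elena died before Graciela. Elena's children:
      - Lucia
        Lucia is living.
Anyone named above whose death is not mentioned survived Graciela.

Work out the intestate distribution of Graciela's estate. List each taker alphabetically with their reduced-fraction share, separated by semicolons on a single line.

Fernando 1/24; Hugo 1/24; Lucia 1/4; Octavio 1/4; Pilar 1/12; Valentina 1/4; Ximena 1/12

There is no surviving spouse, so the entire estate passes to Graciela's descendants per capita at each generation.
At generation 1 (Valentina, Ramiro, Elena, Octavio) there are 4 shares of (1)/4 = 1/4 each.
Living: Valentina and Octavio — each takes 1/4.
Deceased: Ramiro and Elena. Their combined 1/2 is pooled and carried to generation 2.
At generation 2 (Mateo, Lucia) there are 2 shares of (1/2)/2 = 1/4 each.
Living: Lucia — each takes 1/4.
Deceased: Mateo. That 1/4 share is carried to generation 3.
At generation 3 (Ximena, Yago, Pilar) there are 3 shares of (1/4)/3 = 1/12 each.
Living: Ximena and Pilar — each takes 1/12.
Deceased: Yago. That 1/12 share is carried to generation 4.
At generation 4 (Hugo, Fernando) there are 2 shares of (1/12)/2 = 1/24 each.
Living: Hugo and Fernando — each takes 1/24.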